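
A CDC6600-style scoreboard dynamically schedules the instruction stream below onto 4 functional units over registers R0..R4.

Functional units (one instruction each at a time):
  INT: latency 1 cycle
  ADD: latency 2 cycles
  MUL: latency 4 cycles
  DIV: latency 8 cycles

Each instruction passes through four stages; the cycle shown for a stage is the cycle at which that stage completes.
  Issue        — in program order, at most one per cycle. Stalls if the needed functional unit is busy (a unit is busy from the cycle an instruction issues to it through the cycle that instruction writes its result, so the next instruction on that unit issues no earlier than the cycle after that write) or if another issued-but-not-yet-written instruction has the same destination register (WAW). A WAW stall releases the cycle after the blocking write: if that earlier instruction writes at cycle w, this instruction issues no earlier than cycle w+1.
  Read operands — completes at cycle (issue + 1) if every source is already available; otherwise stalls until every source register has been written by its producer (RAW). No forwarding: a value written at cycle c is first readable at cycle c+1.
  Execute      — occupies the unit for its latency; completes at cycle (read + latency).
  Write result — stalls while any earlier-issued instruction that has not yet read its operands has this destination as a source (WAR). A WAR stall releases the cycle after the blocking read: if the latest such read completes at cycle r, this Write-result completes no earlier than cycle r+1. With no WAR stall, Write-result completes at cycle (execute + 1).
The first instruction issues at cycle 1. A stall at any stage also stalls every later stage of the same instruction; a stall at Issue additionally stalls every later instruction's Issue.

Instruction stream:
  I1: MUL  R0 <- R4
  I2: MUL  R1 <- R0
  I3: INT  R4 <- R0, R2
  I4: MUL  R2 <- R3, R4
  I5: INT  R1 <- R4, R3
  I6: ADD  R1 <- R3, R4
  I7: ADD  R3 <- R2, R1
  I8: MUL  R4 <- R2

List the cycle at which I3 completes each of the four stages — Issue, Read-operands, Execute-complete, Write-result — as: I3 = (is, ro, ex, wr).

t=1  I1 issues→MUL
t=2  I1 reads
t=6  I1 exec-done
t=7  I1 writes R0
t=8  I2 issues→MUL
t=9  I2 reads | I3 issues→INT
t=10  I3 reads
t=11  I3 exec-done
t=12  I3 writes R4
t=13  I2 exec-done
t=14  I2 writes R1
t=15  I4 issues→MUL
t=16  I4 reads | I5 issues→INT
t=17  I5 reads
t=18  I5 exec-done
t=19  I5 writes R1
t=20  I4 exec-done | I6 issues→ADD
t=21  I4 writes R2 | I6 reads
t=23  I6 exec-done
t=24  I6 writes R1
t=25  I7 issues→ADD
t=26  I7 reads | I8 issues→MUL
t=27  I8 reads
t=28  I7 exec-done
t=29  I7 writes R3
t=31  I8 exec-done
t=32  I8 writes R4

I3 = (9, 10, 11, 12)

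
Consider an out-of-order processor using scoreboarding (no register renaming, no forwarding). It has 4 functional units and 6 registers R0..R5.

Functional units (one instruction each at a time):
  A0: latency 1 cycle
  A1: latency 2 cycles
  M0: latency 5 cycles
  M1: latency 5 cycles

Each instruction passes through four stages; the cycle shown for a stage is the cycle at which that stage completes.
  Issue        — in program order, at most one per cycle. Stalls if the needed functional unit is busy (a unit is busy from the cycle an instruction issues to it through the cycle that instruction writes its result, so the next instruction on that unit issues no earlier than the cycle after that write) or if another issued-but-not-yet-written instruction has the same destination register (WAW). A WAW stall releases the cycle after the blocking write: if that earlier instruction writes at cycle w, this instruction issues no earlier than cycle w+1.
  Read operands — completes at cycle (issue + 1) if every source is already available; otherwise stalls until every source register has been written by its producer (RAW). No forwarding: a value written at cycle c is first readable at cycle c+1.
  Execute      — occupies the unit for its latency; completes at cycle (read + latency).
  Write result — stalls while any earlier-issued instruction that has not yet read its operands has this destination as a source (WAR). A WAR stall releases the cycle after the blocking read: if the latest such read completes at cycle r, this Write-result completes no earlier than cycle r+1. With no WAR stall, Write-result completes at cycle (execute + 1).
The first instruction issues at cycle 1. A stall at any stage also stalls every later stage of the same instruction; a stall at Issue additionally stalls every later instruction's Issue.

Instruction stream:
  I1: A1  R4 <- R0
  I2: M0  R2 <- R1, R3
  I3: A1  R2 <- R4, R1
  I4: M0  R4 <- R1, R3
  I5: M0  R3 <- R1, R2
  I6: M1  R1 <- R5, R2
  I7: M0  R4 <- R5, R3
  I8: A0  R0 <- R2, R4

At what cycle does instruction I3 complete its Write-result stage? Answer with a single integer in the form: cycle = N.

cycle = 14

1) issue 1, read 2, done 4, write 5
2) issue 2, read 3, done 8, write 9
3) issue 10, read 11, done 13, write 14  <WAW R2: wait I2 write@9>
4) issue 11, read 12, done 17, write 18
5) issue 19, read 20, done 25, write 26  <struct: M0 busy until I4 writes@18>
6) issue 20, read 21, done 26, write 27
7) issue 27, read 28, done 33, write 34  <struct: M0 busy until I5 writes@26>
8) issue 28, read 35, done 36, write 37  <RAW R4: wait I7 write@34>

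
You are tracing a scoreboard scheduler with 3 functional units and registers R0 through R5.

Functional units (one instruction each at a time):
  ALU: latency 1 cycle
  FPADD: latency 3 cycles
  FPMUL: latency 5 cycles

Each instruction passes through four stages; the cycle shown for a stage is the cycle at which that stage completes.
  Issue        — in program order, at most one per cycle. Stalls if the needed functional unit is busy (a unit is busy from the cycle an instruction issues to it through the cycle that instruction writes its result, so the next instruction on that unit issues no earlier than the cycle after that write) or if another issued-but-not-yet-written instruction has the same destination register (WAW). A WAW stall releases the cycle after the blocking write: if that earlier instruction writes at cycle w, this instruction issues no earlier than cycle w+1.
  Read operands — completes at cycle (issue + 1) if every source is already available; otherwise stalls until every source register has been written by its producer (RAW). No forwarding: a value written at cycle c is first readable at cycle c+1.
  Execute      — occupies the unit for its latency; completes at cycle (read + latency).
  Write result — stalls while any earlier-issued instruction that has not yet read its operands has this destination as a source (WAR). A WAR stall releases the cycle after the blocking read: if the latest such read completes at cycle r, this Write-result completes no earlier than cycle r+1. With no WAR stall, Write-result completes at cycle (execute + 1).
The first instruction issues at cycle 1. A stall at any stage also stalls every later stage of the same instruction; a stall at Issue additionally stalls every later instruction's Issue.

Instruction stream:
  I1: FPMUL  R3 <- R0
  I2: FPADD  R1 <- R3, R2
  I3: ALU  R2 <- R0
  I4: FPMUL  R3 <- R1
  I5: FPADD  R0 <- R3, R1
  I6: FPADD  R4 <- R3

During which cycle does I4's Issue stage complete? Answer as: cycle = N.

cycle = 9

I1  is:1  ro:2  ex:7  wr:8
I2  is:2  ro:9  ex:12  wr:13  — RAW R3: wait I1 write@8
I3  is:3  ro:4  ex:5  wr:10  — WAR R2: wait I2 read@9
I4  is:9  ro:14  ex:19  wr:20  — struct: FPMUL busy until I1 writes@8, RAW R1: wait I2 write@13
I5  is:14  ro:21  ex:24  wr:25  — struct: FPADD busy until I2 writes@13, RAW R3: wait I4 write@20
I6  is:26  ro:27  ex:30  wr:31  — struct: FPADD busy until I5 writes@25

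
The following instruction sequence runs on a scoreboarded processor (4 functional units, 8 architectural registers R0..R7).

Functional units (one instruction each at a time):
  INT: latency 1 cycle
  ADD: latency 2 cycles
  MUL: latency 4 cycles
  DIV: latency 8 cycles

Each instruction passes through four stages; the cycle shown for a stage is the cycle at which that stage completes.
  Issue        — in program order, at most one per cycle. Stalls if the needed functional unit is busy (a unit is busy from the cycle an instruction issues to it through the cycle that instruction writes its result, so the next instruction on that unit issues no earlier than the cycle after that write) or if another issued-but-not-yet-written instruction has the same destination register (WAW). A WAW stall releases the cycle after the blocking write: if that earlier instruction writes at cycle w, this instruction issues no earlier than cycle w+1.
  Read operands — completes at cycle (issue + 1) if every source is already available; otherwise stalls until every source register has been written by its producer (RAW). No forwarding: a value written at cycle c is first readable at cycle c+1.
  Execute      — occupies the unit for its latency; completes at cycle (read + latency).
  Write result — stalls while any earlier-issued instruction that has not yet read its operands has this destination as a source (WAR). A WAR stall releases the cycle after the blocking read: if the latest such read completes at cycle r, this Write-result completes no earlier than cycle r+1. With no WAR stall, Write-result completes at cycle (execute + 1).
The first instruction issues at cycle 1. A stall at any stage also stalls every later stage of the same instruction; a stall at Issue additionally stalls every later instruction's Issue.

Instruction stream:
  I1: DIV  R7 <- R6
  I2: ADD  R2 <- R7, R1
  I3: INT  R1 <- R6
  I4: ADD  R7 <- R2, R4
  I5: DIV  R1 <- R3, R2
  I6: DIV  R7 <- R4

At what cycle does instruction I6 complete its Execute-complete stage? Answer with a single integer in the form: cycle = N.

cycle = 37

t=1  I1 dispatched to DIV
t=2  I1 operands ready; I2 dispatched to ADD
t=3  I3 dispatched to INT
t=4  I3 operands ready
t=5  I3 complete
t=10  I1 complete
t=11  R7←I1
t=12  I2 operands ready
t=13  R1←I3
t=14  I2 complete
t=15  R2←I2
t=16  I4 dispatched to ADD
t=17  I4 operands ready; I5 dispatched to DIV
t=18  I5 operands ready
t=19  I4 complete
t=20  R7←I4
t=26  I5 complete
t=27  R1←I5
t=28  I6 dispatched to DIV
t=29  I6 operands ready
t=37  I6 complete
t=38  R7←I6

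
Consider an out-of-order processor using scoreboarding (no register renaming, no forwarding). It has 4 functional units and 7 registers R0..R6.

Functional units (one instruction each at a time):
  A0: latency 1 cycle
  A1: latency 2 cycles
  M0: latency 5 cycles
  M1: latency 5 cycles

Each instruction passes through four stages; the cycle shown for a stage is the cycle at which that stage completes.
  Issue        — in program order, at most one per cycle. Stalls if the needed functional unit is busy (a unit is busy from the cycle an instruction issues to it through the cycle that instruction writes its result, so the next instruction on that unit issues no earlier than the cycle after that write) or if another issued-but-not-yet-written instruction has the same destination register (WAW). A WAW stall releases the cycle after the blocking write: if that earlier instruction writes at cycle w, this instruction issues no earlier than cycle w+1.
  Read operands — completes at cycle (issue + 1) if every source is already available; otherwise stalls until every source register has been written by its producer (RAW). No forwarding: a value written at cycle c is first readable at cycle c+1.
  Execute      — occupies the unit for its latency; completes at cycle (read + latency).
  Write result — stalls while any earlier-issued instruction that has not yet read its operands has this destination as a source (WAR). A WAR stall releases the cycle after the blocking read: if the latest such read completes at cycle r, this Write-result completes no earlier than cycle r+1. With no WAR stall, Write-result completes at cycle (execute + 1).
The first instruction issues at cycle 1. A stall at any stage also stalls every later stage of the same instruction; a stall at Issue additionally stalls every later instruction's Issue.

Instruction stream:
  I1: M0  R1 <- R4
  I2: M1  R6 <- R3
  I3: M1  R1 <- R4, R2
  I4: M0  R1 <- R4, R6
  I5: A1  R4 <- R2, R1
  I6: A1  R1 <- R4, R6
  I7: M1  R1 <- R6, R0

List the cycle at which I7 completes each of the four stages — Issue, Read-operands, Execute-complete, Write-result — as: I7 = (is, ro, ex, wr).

cycle 1: I1 dispatched to M0
cycle 2: I1 operands ready | I2 dispatched to M1
cycle 3: I2 operands ready
cycle 7: I1 complete
cycle 8: R1←I1 | I2 complete
cycle 9: R6←I2
cycle 10: I3 dispatched to M1
cycle 11: I3 operands ready
cycle 16: I3 complete
cycle 17: R1←I3
cycle 18: I4 dispatched to M0
cycle 19: I4 operands ready | I5 dispatched to A1
cycle 24: I4 complete
cycle 25: R1←I4
cycle 26: I5 operands ready
cycle 28: I5 complete
cycle 29: R4←I5
cycle 30: I6 dispatched to A1
cycle 31: I6 operands ready
cycle 33: I6 complete
cycle 34: R1←I6
cycle 35: I7 dispatched to M1
cycle 36: I7 operands ready
cycle 41: I7 complete
cycle 42: R1←I7

I7 = (35, 36, 41, 42)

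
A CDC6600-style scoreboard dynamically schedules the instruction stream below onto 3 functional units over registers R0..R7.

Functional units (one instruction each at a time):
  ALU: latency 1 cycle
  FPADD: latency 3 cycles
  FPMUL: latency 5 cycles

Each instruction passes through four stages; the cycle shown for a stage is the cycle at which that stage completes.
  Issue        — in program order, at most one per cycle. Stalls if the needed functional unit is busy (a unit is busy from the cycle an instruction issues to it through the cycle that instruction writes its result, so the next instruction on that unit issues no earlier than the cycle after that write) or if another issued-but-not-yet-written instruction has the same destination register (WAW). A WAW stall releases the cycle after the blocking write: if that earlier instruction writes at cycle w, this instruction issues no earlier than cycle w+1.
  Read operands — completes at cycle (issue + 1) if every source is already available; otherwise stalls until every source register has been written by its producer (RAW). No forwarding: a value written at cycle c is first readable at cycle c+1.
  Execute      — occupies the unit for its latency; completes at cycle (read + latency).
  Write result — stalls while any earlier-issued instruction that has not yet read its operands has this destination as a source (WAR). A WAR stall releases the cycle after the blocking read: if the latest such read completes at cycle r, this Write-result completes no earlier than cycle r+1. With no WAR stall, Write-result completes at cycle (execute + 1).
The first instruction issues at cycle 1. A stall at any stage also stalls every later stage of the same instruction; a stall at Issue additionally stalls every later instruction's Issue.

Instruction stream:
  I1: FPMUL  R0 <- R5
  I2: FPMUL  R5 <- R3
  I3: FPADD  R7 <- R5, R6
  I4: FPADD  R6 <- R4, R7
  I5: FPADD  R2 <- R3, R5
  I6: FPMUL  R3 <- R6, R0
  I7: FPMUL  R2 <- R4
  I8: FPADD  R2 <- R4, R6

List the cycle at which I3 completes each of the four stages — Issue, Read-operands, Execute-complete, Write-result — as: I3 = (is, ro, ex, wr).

I3 = (10, 17, 20, 21)

[1] I1 issues→FPMUL
[2] I1 reads
[7] I1 exec-done
[8] I1 writes R0
[9] I2 issues→FPMUL
[10] I2 reads; I3 issues→FPADD
[15] I2 exec-done
[16] I2 writes R5
[17] I3 reads
[20] I3 exec-done
[21] I3 writes R7
[22] I4 issues→FPADD
[23] I4 reads
[26] I4 exec-done
[27] I4 writes R6
[28] I5 issues→FPADD
[29] I5 reads; I6 issues→FPMUL
[30] I6 reads
[32] I5 exec-done
[33] I5 writes R2
[35] I6 exec-done
[36] I6 writes R3
[37] I7 issues→FPMUL
[38] I7 reads
[43] I7 exec-done
[44] I7 writes R2
[45] I8 issues→FPADD
[46] I8 reads
[49] I8 exec-done
[50] I8 writes R2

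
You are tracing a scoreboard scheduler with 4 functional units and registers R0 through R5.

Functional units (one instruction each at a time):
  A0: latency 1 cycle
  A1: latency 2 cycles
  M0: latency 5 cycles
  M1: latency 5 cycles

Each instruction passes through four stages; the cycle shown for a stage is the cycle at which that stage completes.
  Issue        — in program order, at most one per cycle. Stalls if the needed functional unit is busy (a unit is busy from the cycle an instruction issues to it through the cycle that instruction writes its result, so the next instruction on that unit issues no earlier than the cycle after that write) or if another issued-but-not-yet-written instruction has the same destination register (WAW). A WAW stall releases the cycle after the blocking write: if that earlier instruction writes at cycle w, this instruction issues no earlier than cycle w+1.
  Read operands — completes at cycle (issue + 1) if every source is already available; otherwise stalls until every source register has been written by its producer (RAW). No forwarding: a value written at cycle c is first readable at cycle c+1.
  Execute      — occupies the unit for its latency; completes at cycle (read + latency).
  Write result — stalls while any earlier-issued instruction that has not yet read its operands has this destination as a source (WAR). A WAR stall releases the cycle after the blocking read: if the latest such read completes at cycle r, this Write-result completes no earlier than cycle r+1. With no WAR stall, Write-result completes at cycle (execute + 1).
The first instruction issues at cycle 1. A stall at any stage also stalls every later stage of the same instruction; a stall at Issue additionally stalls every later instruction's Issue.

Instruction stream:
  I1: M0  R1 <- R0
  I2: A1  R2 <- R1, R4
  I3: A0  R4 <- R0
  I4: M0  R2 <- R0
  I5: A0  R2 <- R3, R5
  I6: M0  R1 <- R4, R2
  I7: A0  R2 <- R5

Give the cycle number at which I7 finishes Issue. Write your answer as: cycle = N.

cycle = 25

[I1] 1/2/7/8
[I2] 2/9/11/12  (RAW R1: wait I1 write@8)
[I3] 3/4/5/10  (WAR R4: wait I2 read@9)
[I4] 13/14/19/20  (WAW R2: wait I2 write@12)
[I5] 21/22/23/24  (WAW R2: wait I4 write@20)
[I6] 22/25/30/31  (RAW R2: wait I5 write@24)
[I7] 25/26/27/28  (struct: A0 busy until I5 writes@24)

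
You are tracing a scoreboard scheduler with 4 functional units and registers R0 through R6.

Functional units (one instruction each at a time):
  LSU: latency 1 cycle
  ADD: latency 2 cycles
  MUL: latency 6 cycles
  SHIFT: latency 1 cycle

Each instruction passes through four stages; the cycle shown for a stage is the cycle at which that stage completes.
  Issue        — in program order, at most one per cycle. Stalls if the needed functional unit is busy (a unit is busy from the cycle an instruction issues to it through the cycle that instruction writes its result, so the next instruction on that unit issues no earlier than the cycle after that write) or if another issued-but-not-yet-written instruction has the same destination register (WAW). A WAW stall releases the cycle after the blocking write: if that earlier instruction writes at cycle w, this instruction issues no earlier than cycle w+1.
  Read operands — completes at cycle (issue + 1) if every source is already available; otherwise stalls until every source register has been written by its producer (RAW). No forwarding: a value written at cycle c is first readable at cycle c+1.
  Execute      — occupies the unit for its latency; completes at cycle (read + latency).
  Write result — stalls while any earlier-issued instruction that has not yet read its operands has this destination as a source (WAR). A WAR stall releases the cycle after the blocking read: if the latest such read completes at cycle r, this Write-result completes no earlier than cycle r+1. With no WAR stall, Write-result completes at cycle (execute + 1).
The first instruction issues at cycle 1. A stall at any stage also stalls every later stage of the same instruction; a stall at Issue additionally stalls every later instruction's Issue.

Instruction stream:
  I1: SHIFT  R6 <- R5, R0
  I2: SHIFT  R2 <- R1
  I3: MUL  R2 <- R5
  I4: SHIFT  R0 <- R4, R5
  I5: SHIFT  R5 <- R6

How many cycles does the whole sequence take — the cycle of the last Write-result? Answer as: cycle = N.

cycle 1: I1 issues→SHIFT
cycle 2: I1 reads
cycle 3: I1 exec-done
cycle 4: I1 writes R6
cycle 5: I2 issues→SHIFT
cycle 6: I2 reads
cycle 7: I2 exec-done
cycle 8: I2 writes R2
cycle 9: I3 issues→MUL
cycle 10: I3 reads; I4 issues→SHIFT
cycle 11: I4 reads
cycle 12: I4 exec-done
cycle 13: I4 writes R0
cycle 14: I5 issues→SHIFT
cycle 15: I5 reads
cycle 16: I3 exec-done; I5 exec-done
cycle 17: I3 writes R2; I5 writes R5

cycle = 17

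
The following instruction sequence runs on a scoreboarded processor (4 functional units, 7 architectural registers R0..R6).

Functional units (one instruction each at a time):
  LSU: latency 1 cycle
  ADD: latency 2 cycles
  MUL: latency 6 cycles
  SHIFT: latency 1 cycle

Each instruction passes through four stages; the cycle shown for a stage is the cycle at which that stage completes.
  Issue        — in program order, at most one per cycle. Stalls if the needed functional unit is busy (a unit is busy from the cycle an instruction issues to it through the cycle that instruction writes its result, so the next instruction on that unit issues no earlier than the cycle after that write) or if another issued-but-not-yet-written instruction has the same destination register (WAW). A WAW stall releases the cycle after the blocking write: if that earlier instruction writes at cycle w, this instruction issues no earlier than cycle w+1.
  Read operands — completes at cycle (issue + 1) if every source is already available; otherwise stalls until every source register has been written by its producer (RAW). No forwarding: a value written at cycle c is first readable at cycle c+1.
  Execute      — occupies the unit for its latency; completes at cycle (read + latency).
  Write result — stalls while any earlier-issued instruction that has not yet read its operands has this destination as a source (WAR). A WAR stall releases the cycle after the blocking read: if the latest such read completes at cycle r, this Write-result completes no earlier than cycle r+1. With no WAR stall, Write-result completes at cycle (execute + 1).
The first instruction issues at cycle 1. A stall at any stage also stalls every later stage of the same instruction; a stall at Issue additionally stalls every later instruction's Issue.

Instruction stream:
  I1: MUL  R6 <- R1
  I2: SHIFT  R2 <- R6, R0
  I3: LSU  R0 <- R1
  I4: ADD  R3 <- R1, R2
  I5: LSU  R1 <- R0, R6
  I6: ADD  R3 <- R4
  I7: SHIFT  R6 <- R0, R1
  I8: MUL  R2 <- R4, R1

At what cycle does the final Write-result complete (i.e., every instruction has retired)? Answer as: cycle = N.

cycle = 27

I1  is:1  ro:2  ex:8  wr:9
I2  is:2  ro:10  ex:11  wr:12  — RAW R6: wait I1 write@9
I3  is:3  ro:4  ex:5  wr:11  — WAR R0: wait I2 read@10
I4  is:4  ro:13  ex:15  wr:16  — RAW R2: wait I2 write@12
I5  is:12  ro:13  ex:14  wr:15  — struct: LSU busy until I3 writes@11
I6  is:17  ro:18  ex:20  wr:21  — struct: ADD busy until I4 writes@16
I7  is:18  ro:19  ex:20  wr:21
I8  is:19  ro:20  ex:26  wr:27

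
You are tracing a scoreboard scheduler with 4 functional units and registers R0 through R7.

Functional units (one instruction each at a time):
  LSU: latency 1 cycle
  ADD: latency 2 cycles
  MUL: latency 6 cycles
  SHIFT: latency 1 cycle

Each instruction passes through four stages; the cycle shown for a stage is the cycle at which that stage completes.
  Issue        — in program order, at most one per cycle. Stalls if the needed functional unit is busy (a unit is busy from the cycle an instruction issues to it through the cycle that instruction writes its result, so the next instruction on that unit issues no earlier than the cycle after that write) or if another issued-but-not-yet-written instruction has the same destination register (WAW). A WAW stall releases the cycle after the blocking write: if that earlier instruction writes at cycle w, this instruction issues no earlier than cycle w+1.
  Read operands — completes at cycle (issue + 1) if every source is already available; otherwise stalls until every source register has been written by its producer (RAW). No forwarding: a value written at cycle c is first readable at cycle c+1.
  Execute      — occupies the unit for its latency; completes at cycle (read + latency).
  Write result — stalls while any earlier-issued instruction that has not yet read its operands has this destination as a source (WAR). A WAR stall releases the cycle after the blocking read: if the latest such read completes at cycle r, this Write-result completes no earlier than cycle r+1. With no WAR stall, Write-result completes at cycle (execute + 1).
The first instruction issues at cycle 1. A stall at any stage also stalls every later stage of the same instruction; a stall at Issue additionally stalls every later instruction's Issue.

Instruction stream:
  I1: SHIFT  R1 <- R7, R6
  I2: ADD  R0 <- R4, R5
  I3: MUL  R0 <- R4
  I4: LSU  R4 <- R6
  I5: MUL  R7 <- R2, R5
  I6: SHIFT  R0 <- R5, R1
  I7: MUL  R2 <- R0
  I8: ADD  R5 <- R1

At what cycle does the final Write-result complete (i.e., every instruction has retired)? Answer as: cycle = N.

cycle = 33

  I1 | 1 | 2 | 3 | 4
  I2 | 2 | 3 | 5 | 6
  I3 | 7 | 8 | 14 | 15   WAW R0: wait I2 write@6
  I4 | 8 | 9 | 10 | 11
  I5 | 16 | 17 | 23 | 24   struct: MUL busy until I3 writes@15
  I6 | 17 | 18 | 19 | 20
  I7 | 25 | 26 | 32 | 33   struct: MUL busy until I5 writes@24
  I8 | 26 | 27 | 29 | 30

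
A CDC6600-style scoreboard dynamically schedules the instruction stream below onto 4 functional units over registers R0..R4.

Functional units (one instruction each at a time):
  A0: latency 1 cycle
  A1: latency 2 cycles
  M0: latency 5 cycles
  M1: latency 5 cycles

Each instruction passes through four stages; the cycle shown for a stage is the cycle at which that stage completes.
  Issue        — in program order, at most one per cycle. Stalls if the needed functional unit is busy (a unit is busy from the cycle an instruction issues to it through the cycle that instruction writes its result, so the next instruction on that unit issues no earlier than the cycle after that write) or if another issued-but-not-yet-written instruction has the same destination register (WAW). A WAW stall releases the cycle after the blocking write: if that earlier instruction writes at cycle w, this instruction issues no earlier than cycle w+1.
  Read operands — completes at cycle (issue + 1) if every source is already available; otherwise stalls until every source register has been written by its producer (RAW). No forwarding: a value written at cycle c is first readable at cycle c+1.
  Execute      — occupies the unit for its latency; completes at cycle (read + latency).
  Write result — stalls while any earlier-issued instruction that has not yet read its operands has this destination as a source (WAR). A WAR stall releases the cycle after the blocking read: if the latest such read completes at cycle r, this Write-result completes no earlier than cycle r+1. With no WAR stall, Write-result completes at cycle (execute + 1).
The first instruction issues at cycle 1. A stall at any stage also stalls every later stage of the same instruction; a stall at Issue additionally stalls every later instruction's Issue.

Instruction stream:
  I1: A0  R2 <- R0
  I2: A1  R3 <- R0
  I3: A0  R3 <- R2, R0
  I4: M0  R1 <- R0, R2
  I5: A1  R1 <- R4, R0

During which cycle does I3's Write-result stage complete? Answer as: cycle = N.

cycle = 10

cycle 1: issue I1 (A0)
cycle 2: I1 read-ops · issue I2 (A1)
cycle 3: I1 finished on A0 · I2 read-ops
cycle 4: I1→R2
cycle 5: I2 finished on A1
cycle 6: I2→R3
cycle 7: issue I3 (A0)
cycle 8: I3 read-ops · issue I4 (M0)
cycle 9: I3 finished on A0 · I4 read-ops
cycle 10: I3→R3
cycle 14: I4 finished on M0
cycle 15: I4→R1
cycle 16: issue I5 (A1)
cycle 17: I5 read-ops
cycle 19: I5 finished on A1
cycle 20: I5→R1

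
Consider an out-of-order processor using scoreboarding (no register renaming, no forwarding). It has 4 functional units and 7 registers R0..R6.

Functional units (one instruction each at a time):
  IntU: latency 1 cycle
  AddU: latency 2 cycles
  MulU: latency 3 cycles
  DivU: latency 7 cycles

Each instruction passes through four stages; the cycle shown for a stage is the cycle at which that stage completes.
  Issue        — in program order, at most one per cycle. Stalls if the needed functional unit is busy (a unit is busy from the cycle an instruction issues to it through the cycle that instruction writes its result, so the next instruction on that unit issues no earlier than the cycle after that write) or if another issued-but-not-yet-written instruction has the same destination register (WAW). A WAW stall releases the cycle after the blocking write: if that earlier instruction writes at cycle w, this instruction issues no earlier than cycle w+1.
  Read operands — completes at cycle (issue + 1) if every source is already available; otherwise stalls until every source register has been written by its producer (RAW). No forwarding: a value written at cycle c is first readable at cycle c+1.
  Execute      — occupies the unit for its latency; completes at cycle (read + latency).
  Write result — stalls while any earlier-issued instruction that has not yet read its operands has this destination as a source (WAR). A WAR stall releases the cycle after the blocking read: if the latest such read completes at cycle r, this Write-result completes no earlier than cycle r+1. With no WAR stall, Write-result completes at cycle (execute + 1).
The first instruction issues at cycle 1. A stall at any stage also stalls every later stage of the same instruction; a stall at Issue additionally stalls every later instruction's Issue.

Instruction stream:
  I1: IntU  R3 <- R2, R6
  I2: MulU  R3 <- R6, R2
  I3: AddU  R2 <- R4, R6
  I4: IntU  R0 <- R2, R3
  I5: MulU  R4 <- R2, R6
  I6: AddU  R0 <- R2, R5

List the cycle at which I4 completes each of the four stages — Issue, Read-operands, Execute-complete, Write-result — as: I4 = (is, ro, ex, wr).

c1: issue I1 (IntU)
c2: I1 read-ops
c3: I1 finished on IntU
c4: I1→R3
c5: issue I2 (MulU)
c6: I2 read-ops; issue I3 (AddU)
c7: I3 read-ops; issue I4 (IntU)
c9: I2 finished on MulU; I3 finished on AddU
c10: I2→R3; I3→R2
c11: I4 read-ops; issue I5 (MulU)
c12: I4 finished on IntU; I5 read-ops
c13: I4→R0
c14: issue I6 (AddU)
c15: I5 finished on MulU; I6 read-ops
c16: I5→R4
c17: I6 finished on AddU
c18: I6→R0

I4 = (7, 11, 12, 13)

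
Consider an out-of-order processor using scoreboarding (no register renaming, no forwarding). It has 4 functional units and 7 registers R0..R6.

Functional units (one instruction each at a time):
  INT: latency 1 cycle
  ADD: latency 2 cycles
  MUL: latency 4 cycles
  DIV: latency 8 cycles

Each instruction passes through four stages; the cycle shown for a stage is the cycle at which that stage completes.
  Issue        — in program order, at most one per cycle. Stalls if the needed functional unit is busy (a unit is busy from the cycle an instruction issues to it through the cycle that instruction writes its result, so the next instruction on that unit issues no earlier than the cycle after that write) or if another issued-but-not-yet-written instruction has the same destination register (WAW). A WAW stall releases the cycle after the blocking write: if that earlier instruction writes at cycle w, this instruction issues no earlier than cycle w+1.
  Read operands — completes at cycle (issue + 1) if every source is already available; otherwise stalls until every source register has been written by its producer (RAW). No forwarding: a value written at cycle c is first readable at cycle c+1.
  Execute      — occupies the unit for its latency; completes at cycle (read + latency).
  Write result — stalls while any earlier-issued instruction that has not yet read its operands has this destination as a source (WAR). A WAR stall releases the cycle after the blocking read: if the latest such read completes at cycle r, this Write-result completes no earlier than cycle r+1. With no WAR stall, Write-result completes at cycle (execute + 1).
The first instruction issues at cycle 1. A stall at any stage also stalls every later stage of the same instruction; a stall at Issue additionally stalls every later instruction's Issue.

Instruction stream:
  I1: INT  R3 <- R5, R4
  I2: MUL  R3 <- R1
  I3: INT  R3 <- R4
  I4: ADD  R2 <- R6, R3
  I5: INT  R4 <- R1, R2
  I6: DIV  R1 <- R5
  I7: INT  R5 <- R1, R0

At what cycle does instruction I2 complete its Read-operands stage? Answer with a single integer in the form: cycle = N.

t=1  issue I1 (INT)
t=2  I1 read-ops
t=3  I1 finished on INT
t=4  I1→R3
t=5  issue I2 (MUL)
t=6  I2 read-ops
t=10  I2 finished on MUL
t=11  I2→R3
t=12  issue I3 (INT)
t=13  I3 read-ops · issue I4 (ADD)
t=14  I3 finished on INT
t=15  I3→R3
t=16  I4 read-ops · issue I5 (INT)
t=17  issue I6 (DIV)
t=18  I4 finished on ADD · I6 read-ops
t=19  I4→R2
t=20  I5 read-ops
t=21  I5 finished on INT
t=22  I5→R4
t=23  issue I7 (INT)
t=26  I6 finished on DIV
t=27  I6→R1
t=28  I7 read-ops
t=29  I7 finished on INT
t=30  I7→R5

cycle = 6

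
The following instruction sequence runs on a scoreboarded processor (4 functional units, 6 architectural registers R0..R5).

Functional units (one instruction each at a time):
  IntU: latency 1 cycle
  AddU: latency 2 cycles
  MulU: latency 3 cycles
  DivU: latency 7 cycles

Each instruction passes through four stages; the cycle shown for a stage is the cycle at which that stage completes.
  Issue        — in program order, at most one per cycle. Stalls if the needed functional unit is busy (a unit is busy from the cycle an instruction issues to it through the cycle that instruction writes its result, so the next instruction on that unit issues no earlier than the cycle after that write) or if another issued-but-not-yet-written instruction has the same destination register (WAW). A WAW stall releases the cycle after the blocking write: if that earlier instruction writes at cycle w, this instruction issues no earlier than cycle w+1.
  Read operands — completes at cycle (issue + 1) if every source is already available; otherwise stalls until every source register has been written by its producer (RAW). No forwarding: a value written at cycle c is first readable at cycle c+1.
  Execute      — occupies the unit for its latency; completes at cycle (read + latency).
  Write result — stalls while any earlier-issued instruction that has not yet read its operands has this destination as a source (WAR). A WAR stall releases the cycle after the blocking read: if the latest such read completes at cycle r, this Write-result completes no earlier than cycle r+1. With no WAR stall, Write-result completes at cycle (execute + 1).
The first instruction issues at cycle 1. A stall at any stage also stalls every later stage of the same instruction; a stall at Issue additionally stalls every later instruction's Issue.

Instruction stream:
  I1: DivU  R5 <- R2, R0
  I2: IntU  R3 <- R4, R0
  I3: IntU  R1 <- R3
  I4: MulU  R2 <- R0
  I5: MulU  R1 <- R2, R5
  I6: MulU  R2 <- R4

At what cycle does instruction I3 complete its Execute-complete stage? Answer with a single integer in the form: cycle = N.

I1: IS=1 RO=2 EX=9 WR=10
I2: IS=2 RO=3 EX=4 WR=5
I3: IS=6 RO=7 EX=8 WR=9  [struct: IntU busy until I2 writes@5]
I4: IS=7 RO=8 EX=11 WR=12
I5: IS=13 RO=14 EX=17 WR=18  [struct: MulU busy until I4 writes@12]
I6: IS=19 RO=20 EX=23 WR=24  [struct: MulU busy until I5 writes@18]

cycle = 8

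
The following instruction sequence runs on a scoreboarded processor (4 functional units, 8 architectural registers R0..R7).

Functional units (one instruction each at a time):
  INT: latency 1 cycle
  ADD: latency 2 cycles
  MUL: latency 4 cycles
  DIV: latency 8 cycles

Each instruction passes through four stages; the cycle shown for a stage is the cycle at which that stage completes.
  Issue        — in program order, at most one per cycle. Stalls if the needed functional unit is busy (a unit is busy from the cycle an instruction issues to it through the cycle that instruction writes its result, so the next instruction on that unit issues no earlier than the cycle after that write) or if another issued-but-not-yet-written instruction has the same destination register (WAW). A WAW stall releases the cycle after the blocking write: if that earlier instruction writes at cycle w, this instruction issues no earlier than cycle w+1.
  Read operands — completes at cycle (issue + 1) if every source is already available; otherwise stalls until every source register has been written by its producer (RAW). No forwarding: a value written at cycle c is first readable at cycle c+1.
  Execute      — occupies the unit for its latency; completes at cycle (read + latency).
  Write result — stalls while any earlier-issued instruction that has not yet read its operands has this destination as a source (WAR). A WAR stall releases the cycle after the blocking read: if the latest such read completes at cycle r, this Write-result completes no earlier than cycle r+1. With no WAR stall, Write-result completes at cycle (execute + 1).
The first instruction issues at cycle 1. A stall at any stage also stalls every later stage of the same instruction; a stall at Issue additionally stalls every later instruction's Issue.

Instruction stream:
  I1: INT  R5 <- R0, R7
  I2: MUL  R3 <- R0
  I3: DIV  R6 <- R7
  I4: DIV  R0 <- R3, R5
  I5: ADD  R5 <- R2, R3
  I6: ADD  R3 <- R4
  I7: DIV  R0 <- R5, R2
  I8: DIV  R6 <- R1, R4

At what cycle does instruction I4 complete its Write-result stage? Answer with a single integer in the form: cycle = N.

cycle = 24

c1: I1→INT
c2: I1 RO · I2→MUL
c3: I1 EX · I2 RO · I3→DIV
c4: I1 WR R5 · I3 RO
c7: I2 EX
c8: I2 WR R3
c12: I3 EX
c13: I3 WR R6
c14: I4→DIV
c15: I4 RO · I5→ADD
c16: I5 RO
c18: I5 EX
c19: I5 WR R5
c20: I6→ADD
c21: I6 RO
c23: I4 EX · I6 EX
c24: I4 WR R0 · I6 WR R3
c25: I7→DIV
c26: I7 RO
c34: I7 EX
c35: I7 WR R0
c36: I8→DIV
c37: I8 RO
c45: I8 EX
c46: I8 WR R6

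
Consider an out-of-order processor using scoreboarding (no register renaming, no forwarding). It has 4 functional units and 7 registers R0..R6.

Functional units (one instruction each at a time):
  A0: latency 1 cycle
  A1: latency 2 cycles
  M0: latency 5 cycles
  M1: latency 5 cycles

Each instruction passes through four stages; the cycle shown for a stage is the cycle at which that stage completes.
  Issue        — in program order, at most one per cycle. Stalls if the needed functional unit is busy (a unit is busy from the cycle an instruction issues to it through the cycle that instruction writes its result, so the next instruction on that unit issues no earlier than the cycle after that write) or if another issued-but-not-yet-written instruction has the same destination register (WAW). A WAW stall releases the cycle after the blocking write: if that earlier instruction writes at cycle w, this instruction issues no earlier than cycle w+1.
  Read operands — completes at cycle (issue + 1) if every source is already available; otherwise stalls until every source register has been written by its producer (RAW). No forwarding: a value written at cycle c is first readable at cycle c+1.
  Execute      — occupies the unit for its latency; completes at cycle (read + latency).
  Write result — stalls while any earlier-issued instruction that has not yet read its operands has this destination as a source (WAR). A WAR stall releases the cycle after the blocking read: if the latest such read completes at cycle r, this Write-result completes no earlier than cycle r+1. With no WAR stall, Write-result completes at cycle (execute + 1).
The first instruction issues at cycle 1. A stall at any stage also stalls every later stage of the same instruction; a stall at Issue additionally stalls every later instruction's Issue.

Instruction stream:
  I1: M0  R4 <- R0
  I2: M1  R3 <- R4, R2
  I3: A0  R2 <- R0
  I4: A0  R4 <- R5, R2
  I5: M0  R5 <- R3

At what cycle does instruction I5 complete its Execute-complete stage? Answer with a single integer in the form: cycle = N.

cycle 1: I1 issues→M0
cycle 2: I1 reads, I2 issues→M1
cycle 3: I3 issues→A0
cycle 4: I3 reads
cycle 5: I3 exec-done
cycle 7: I1 exec-done
cycle 8: I1 writes R4
cycle 9: I2 reads
cycle 10: I3 writes R2
cycle 11: I4 issues→A0
cycle 12: I4 reads, I5 issues→M0
cycle 13: I4 exec-done
cycle 14: I2 exec-done, I4 writes R4
cycle 15: I2 writes R3
cycle 16: I5 reads
cycle 21: I5 exec-done
cycle 22: I5 writes R5

cycle = 21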